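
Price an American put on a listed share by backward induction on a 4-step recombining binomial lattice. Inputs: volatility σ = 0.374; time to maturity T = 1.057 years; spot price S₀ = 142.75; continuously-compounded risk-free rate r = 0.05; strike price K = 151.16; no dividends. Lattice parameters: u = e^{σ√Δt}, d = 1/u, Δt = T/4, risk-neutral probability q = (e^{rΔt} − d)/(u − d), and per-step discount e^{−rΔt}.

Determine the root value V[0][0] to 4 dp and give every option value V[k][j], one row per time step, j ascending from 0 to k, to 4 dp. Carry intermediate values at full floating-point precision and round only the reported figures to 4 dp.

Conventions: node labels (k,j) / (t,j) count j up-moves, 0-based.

params: Δt=0.26425 u=1.21198 d=0.82510 q=0.48646 e^(-rΔt)=0.98687
t_4 payoffs: 85.0003 53.9782 8.4100 0.0000 0.0000
k=3: node(3,0) S=80.1843 payoff=70.9757 vs cont=68.9916 → 70.9757 [stop]  node(3,1) S=117.7824 payoff=33.3776 vs cont=31.3935 → 33.3776 [stop]  node(3,2) S=173.0102 payoff=0.0000 vs cont=4.2622 → 4.2622 [wait]  node(3,3) S=254.1340 payoff=0.0000 vs cont=0.0000 → 0.0000 [wait]
k=2: node(2,0) S=97.1818 payoff=53.9782 vs cont=51.9941 → 53.9782 [stop]  node(2,1) S=142.7500 payoff=8.4100 vs cont=18.9619 → 18.9619 [wait]  node(2,2) S=209.6849 payoff=0.0000 vs cont=2.1601 → 2.1601 [wait]
k=1: node(1,0) S=117.7824 payoff=33.3776 vs cont=36.4592 → 36.4592 [wait]  node(1,1) S=173.0102 payoff=0.0000 vs cont=10.6468 → 10.6468 [wait]
k=0: node(0,0) S=142.7500 payoff=8.4100 vs cont=23.5887 → 23.5887 [wait]

price = 23.5887
tree:
23.5887
36.4592 10.6468
53.9782 18.9619 2.1601
70.9757 33.3776 4.2622 0.0000
85.0003 53.9782 8.4100 0.0000 0.0000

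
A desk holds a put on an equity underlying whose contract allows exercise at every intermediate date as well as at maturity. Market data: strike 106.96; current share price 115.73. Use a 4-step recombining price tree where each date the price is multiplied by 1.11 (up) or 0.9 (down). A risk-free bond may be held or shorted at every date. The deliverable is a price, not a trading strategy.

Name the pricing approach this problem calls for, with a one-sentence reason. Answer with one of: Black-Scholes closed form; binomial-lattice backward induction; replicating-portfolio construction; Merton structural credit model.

framework: binomial-lattice backward induction

Key observation: the defining feature is the embedded early-exercise option across 4 discrete dates on the spot-115.73 tree; pricing the strike-106.96 put means working backward with an exercise test at every node.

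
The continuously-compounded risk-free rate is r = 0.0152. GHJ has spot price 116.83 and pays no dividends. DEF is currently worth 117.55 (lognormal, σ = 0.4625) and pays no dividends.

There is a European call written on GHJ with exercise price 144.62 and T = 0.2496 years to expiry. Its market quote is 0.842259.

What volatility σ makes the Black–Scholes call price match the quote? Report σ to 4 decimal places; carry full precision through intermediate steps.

At σ = 0.3127 the Black–Scholes value reproduces the quote:
σ√T = 0.3127·√0.2496 = 0.156225
d₁ = (ln(S/K) + (r+σ²/2)T) / (σ√T) = (ln(116.83/144.62) + (0.0152+0.3127²/2)·0.2496) / 0.156225 = (-0.213390 + 0.015997) / 0.156225 = -1.263517
d₂ = d₁ − σ√T = -1.263517 − 0.156225 = -1.419741
e^{−rT} = 0.996213
N(d₁) = 0.103202,  N(d₂) = 0.077841
V = S·N(d₁) − K·e^{−rT}·N(d₂) = 12.057067 − 11.214808 = 0.842259 (equal to the quote); since ∂V/∂σ > 0 for all σ, the implied volatility is unique

sigma = 0.3127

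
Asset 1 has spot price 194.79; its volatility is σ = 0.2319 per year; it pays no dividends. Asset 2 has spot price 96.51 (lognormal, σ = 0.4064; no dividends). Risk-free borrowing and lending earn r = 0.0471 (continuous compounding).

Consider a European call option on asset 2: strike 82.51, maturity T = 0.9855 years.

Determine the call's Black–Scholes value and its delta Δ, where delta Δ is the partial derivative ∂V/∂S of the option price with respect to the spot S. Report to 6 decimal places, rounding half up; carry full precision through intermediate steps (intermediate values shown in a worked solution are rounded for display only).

price = 24.590301
Δ = 0.759672

σ√T = 0.4064·√0.9855 = 0.403443
d₁ = (ln(S/K) + (r+σ²/2)T) / (σ√T) = (ln(96.51/82.51) + (0.0471+0.4064²/2)·0.9855) / 0.403443 = (0.156727 + 0.127800) / 0.403443 = 0.705248
d₂ = d₁ − σ√T = 0.705248 − 0.403443 = 0.301805
e^{−rT} = 0.954644
N(d₁) = 0.759672,  N(d₂) = 0.618600
Call price V = S·N(d₁) − K·e^{−rT}·N(d₂) = 73.315948 − 48.725647 = 24.590301
Δ = N(d₁) = 0.759672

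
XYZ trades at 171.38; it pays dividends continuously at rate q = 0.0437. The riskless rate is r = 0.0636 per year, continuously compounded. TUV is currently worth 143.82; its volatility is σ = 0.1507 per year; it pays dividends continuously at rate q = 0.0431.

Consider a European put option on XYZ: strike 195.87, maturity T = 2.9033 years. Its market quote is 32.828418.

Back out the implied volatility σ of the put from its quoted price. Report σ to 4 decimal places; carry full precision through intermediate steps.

At σ = 0.2501 the Black–Scholes value reproduces the quote:
σ√T = 0.2501·√2.9033 = 0.426147
d₁ = (ln(S/K) + (r−q+σ²/2)T) / (σ√T) = (ln(171.38/195.87) + (0.0636−0.0437+0.2501²/2)·2.9033) / 0.426147 = (-0.133568 + 0.148576) / 0.426147 = 0.035219
d₂ = d₁ − σ√T = 0.035219 − 0.426147 = -0.390928
e^{−rT} = 0.831395
e^{−qT} = 0.880844
N(−d₁) = 0.485953,  N(−d₂) = 0.652075
V = K·e^{−rT}·N(−d₂) − S·e^{−qT}·N(−d₁) = 106.187383 − 73.358965 = 32.828418 (the quoted price), and the Black–Scholes price is strictly increasing in σ, so σ is unique

sigma = 0.2501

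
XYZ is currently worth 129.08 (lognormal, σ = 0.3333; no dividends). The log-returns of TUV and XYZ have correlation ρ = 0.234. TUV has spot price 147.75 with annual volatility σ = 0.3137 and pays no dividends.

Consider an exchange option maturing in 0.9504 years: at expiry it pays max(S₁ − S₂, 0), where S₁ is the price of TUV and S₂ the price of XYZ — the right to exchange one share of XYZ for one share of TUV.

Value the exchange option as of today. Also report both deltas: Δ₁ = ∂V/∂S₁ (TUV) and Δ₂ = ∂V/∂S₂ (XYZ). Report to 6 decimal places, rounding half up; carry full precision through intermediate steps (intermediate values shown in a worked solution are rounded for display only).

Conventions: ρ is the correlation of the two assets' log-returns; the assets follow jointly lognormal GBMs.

σ_eff = √(σ₁² + σ₂² − 2ρσ₁σ₂) = √(0.3137² + 0.3333² − 2·0.234·0.3137·0.3333) = 0.400705
d₁ = (ln(S₁/S₂) + (q₂ − q₁ + σ_eff²/2)T) / (σ_eff√T) = (ln(147.75/129.08) + (0.0 − 0.0 + 0.080282)·0.9504) / 0.390641 = 0.541135
d₂ = d₁ − σ_eff√T = 0.541135 − 0.390641 = 0.150494
N(d₁) = 0.705793,  N(d₂) = 0.559813
V = S₁·e^{−q₁T}·N(d₁) − S₂·e^{−q₂T}·N(d₂) = 104.280875 − 72.260610 = 32.020264
Key observation: pricing in XYZ-units makes this a unit-strike call on the ratio S₁/S₂ — the risk-free rate cancels and cannot affect the value.
Δ₁ = e^{−q₁T}·N(d₁) = 0.705793;  Δ₂ = −e^{−q₂T}·N(d₂) = -0.559813

exchange price = 32.020264
Δ1 = 0.705793
Δ2 = -0.559813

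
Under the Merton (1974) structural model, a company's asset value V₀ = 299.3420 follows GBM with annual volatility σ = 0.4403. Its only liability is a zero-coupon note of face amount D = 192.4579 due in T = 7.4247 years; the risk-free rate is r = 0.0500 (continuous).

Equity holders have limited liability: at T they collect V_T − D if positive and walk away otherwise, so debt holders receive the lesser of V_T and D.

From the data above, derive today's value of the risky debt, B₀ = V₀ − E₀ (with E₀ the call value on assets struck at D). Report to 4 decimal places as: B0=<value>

Work the structural quantities from V₀ = 299.3420 against face 192.4579:
d₁ = [ln(V₀/D) + (r + σ²/2)T] / (σ√T)
   = [ln(299.3420/192.4579) + (0.0500 + 0.5·0.4403²)·7.4247] / (0.4403·√7.4247)
   = [0.441709 + 1.090926] / 1.199743 = 1.277470
d₂ = d₁ − σ√T = 1.277470 − 1.199743 = 0.077727
N(d₁) = 0.899282,  N(d₂) = 0.530978,  e^(−rT) = 0.689882
E₀ = V₀·N(d₁) − D·e^(−rT)·N(d₂)
   = 299.3420·0.899282 − 192.4579·0.689882·0.530978 = 198.693237
B₀ = V₀ − E₀ = 299.3420 − 198.693237 = 100.648763

B0=100.6488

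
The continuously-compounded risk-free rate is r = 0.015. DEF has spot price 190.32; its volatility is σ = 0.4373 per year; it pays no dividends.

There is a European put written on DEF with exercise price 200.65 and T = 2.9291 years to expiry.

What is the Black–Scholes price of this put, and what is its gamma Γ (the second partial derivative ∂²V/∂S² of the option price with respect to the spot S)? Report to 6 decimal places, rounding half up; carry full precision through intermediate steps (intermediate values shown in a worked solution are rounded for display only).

σ√T = 0.4373·√2.9291 = 0.748422
d₁ = (ln(S/K) + (r+σ²/2)T) / (σ√T) = (ln(190.32/200.65) + (0.015+0.4373²/2)·2.9291) / 0.748422 = (-0.052855 + 0.324004) / 0.748422 = 0.362294
d₂ = d₁ − σ√T = 0.362294 − 0.748422 = -0.386128
e^{−rT} = 0.957015
N(−d₁) = 0.358566,  N(−d₂) = 0.650299
Put price V = K·e^{−rT}·N(−d₂) − S·N(−d₁) = 124.873662 − 68.242291 = 56.631371
φ(d₁) = (1/√(2π))·e^{−d₁²/2} = 0.373601
Γ = φ(d₁) / (S·σ·√T) = 0.002623

price = 56.631371
Γ = 0.002623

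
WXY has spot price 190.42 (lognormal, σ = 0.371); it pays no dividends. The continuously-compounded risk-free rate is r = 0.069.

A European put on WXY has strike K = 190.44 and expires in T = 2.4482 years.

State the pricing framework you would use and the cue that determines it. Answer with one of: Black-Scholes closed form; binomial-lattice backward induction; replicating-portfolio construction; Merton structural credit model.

Key observation: the strike-190.44 put on WXY is European-exercise on a continuously-modelled lognormal underlying, so its value is a single closed-form evaluation.

framework: Black-Scholes closed form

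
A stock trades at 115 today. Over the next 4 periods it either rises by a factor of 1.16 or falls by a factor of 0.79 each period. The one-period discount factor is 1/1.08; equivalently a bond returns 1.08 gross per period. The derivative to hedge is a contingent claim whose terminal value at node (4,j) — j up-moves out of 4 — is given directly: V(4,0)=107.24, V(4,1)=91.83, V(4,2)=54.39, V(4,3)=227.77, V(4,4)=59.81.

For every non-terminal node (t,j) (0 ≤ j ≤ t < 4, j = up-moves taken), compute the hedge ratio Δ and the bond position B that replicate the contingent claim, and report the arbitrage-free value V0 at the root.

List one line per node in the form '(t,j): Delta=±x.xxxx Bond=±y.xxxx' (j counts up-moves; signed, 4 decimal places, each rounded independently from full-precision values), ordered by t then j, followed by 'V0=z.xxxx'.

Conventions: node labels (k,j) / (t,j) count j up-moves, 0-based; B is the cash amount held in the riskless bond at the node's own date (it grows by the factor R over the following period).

(0,0): Delta=-0.2995 Bond=129.9535
(1,0): Delta=2.3745 Bond=-102.5878
(1,1): Delta=-0.8019 Bond=207.3670
(2,0): Delta=-1.1394 Bond=141.4019
(2,1): Delta=3.0347 Bond=-180.3664
(2,2): Delta=-1.5227 Bond=335.4937
(3,0): Delta=-0.7346 Bond=129.7615
(3,1): Delta=-1.2154 Bond=159.0458
(3,2): Delta=3.8332 Bond=-292.4072
(3,3): Delta=-2.5289 Bond=542.9512
V0=95.5077

Under the risk-neutral measure, an up-move has probability p* = (R−d)/(u−d) = 0.7838 and values discount at R = 1.08.
Payoffs at expiry: V(4,0)=107.2400, V(4,1)=91.8300, V(4,2)=54.3900, V(4,3)=227.7700, V(4,4)=59.8100
(3,0): S=56.6995. Δ = (V_up−V_dn)/(S_up−S_dn) = (91.8300−107.2400)/(65.7714−44.7926) = -0.7346. V = [p*·91.8300 + (1−p*)·107.2400]/1.08 = 88.1129. B = V − Δ·S = 129.7615.
(3,1): S=83.2549. Δ = (V_up−V_dn)/(S_up−S_dn) = (54.3900−91.8300)/(96.5757−65.7714) = -1.2154. V = [p*·54.3900 + (1−p*)·91.8300]/1.08 = 57.8566. B = V − Δ·S = 159.0458.
(3,2): S=122.2478. Δ = (V_up−V_dn)/(S_up−S_dn) = (227.7700−54.3900)/(141.8074−96.5757) = 3.8332. V = [p*·227.7700 + (1−p*)·54.3900]/1.08 = 176.1874. B = V − Δ·S = -292.4072.
(3,3): S=179.5030. Δ = (V_up−V_dn)/(S_up−S_dn) = (59.8100−227.7700)/(208.2235−141.8074) = -2.5289. V = [p*·59.8100 + (1−p*)·227.7700]/1.08 = 89.0053. B = V − Δ·S = 542.9512.
(2,0): S=71.7715. Δ = (V_up−V_dn)/(S_up−S_dn) = (57.8566−88.1129)/(83.2549−56.6995) = -1.1394. V = [p*·57.8566 + (1−p*)·88.1129]/1.08 = 59.6282. B = V − Δ·S = 141.4019.
(2,1): S=105.3860. Δ = (V_up−V_dn)/(S_up−S_dn) = (176.1874−57.8566)/(122.2478−83.2549) = 3.0347. V = [p*·176.1874 + (1−p*)·57.8566]/1.08 = 139.4467. B = V − Δ·S = -180.3664.
(2,2): S=154.7440. Δ = (V_up−V_dn)/(S_up−S_dn) = (89.0053−176.1874)/(179.5030−122.2478) = -1.5227. V = [p*·89.0053 + (1−p*)·176.1874]/1.08 = 99.8662. B = V − Δ·S = 335.4937.
(1,0): S=90.8500. Δ = (V_up−V_dn)/(S_up−S_dn) = (139.4467−59.6282)/(105.3860−71.7715) = 2.3745. V = [p*·139.4467 + (1−p*)·59.6282]/1.08 = 113.1376. B = V − Δ·S = -102.5878.
(1,1): S=133.4000. Δ = (V_up−V_dn)/(S_up−S_dn) = (99.8662−139.4467)/(154.7440−105.3860) = -0.8019. V = [p*·99.8662 + (1−p*)·139.4467]/1.08 = 100.3927. B = V − Δ·S = 207.3670.
(0,0): S=115.0000. Δ = (V_up−V_dn)/(S_up−S_dn) = (100.3927−113.1376)/(133.4000−90.8500) = -0.2995. V = [p*·100.3927 + (1−p*)·113.1376]/1.08 = 95.5077. B = V − Δ·S = 129.9535.
Check: Δ(0,0)·S0 + B(0,0) = 95.5077 = V0.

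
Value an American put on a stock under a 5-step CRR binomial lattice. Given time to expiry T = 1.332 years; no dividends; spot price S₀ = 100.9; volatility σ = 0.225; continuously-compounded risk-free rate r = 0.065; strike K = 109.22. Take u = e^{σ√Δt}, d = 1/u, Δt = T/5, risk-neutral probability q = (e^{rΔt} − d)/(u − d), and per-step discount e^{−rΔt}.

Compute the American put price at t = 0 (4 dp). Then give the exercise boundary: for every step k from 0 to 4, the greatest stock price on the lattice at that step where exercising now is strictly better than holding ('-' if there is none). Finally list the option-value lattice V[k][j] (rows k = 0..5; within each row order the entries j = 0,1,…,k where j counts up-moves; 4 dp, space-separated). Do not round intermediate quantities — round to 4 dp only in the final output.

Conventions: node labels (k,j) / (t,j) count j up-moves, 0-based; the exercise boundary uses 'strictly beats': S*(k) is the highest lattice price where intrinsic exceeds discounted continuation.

price = 11.7105
boundary = - 89.8371 79.9872 89.8371 79.9872
tree:
11.7105
19.3829 5.7064
29.2328 10.7188 1.7216
38.0027 19.3829 3.8586 0.0000
45.8111 29.2328 8.6481 0.0000 0.0000
52.7634 38.0027 19.3829 0.0000 0.0000 0.0000

Δt=0.26640  u=1.12314  d=0.89036  q=0.54603  discount=0.98283
step 5 (expiry): payoffs max(K−S,0) = 52.7634 38.0027 19.3829 0.0000 0.0000 0.0000
step 4: (k=4,j=0): S=63.4089, K−S=45.8111, hold=43.9361 ⇒ V=45.8111 exercise | (k=4,j=1): S=79.9872, K−S=29.2328, hold=27.3578 ⇒ V=29.2328 exercise | (k=4,j=2): S=100.9000, K−S=8.3200, hold=8.6481 ⇒ V=8.6481 continue | (k=4,j=3): S=127.2804, K−S=0.0000, hold=0.0000 ⇒ V=0.0000 continue | (k=4,j=4): S=160.5580, K−S=0.0000, hold=0.0000 ⇒ V=0.0000 continue  boundary S*=79.9872
step 3: (k=3,j=0): S=71.2173, K−S=38.0027, hold=36.1277 ⇒ V=38.0027 exercise | (k=3,j=1): S=89.8371, K−S=19.3829, hold=17.6840 ⇒ V=19.3829 exercise | (k=3,j=2): S=113.3252, K−S=0.0000, hold=3.8586 ⇒ V=3.8586 continue | (k=3,j=3): S=142.9542, K−S=0.0000, hold=0.0000 ⇒ V=0.0000 continue  boundary S*=89.8371
step 2: (k=2,j=0): S=79.9872, K−S=29.2328, hold=27.3578 ⇒ V=29.2328 exercise | (k=2,j=1): S=100.9000, K−S=8.3200, hold=10.7188 ⇒ V=10.7188 continue | (k=2,j=2): S=127.2804, K−S=0.0000, hold=1.7216 ⇒ V=1.7216 continue  boundary S*=79.9872
step 1: (k=1,j=0): S=89.8371, K−S=19.3829, hold=18.7952 ⇒ V=19.3829 exercise | (k=1,j=1): S=113.3252, K−S=0.0000, hold=5.7064 ⇒ V=5.7064 continue  boundary S*=89.8371
step 0: (k=0,j=0): S=100.9000, K−S=8.3200, hold=11.7105 ⇒ V=11.7105 continue  boundary S*=-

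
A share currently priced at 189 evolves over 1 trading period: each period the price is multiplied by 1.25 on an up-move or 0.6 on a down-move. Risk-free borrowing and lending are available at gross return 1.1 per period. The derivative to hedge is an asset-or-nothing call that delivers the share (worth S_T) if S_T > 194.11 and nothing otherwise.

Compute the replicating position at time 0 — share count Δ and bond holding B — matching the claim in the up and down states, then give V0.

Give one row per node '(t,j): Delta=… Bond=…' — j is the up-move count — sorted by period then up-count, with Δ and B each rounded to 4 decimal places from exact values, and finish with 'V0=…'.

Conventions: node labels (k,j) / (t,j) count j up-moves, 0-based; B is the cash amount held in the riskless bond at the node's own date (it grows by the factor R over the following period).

(0,0): Delta=1.9231 Bond=-198.2517
V0=165.2098

Under the risk-neutral measure, an up-move has probability p* = (R−d)/(u−d) = 0.7692 and values discount at R = 1.1.
At maturity the claim pays: V(1,0)=0.0000, V(1,1)=236.2500
(0,0): S=189.0000. Δ = (V_up−V_dn)/(S_up−S_dn) = (236.2500−0.0000)/(236.2500−113.4000) = 1.9231. V = [p*·236.2500 + (1−p*)·0.0000]/1.1 = 165.2098. B = V − Δ·S = -198.2517.
Verification: the root portfolio costs Δ(0,0)·S0 + B(0,0) = 165.2098, matching V0.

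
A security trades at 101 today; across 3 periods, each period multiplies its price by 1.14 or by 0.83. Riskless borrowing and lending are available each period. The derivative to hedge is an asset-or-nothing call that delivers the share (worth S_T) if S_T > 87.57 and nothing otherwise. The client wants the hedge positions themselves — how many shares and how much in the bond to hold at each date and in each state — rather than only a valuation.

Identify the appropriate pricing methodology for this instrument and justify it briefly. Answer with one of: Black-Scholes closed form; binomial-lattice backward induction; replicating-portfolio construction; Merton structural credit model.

Key observation: a price alone would not answer the question — the per-node share/bond construction on the spot-101, 1.14/0.83 tree is required, and only the replicating-portfolio method yields it.

framework: replicating-portfolio construction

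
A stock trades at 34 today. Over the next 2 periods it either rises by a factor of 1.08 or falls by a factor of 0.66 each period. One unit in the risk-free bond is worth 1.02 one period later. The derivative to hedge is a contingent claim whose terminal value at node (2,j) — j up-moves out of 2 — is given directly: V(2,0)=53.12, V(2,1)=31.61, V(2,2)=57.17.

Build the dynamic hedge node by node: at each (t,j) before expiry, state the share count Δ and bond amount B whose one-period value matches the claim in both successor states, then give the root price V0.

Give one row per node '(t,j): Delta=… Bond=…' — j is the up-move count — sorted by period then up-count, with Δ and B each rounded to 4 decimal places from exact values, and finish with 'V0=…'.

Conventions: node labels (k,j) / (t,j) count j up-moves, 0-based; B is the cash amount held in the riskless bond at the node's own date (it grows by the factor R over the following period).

The replicating-portfolio and risk-neutral prices coincide; use p* = (1.02−0.66)/(1.08−0.66) = 0.8571 for the latter.
At maturity the claim pays: V(2,0)=53.1200, V(2,1)=31.6100, V(2,2)=57.1700
  t=1,j=0: stock 22.4400 → up 24.2352 (V=31.6100), down 14.8104 (V=53.1200). Price 34.0028; hedge Δ=-2.2823, bond B=85.2171.
  t=1,j=1: stock 36.7200 → up 39.6576 (V=57.1700), down 24.2352 (V=31.6100). Price 52.4692; hedge Δ=1.6573, bond B=-8.3880.
  t=0,j=0: stock 34.0000 → up 36.7200 (V=52.4692), down 22.4400 (V=34.0028). Price 48.8541; hedge Δ=1.2932, bond B=4.8865.
As a check, the time-0 holding Δ(0,0)·S0 + B(0,0) comes to 48.8541 — exactly V0.

(0,0): Delta=1.2932 Bond=4.8865
(1,0): Delta=-2.2823 Bond=85.2171
(1,1): Delta=1.6573 Bond=-8.3880
V0=48.8541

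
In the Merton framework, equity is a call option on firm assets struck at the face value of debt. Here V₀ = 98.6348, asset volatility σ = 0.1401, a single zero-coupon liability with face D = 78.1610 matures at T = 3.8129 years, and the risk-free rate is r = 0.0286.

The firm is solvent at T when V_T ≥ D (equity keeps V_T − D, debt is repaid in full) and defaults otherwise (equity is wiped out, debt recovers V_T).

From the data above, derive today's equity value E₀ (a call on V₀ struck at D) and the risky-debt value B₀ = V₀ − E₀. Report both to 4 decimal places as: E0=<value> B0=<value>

With assets at 98.6348 and a single debt payment of 78.1610 at 3.8129 years:
d₁ = [ln(V₀/D) + (r + σ²/2)T] / (σ√T)
   = [ln(98.6348/78.1610) + (0.0286 + 0.5·0.1401²)·3.8129] / (0.1401·√3.8129)
   = [0.232653 + 0.146469] / 0.273568 = 1.385841
d₂ = d₁ − σ√T = 1.385841 − 0.273568 = 1.112272
N(d₁) = 0.917102,  N(d₂) = 0.866989,  e^(−rT) = 0.896687
E₀ = V₀·N(d₁) − D·e^(−rT)·N(d₂)
   = 98.6348·0.917102 − 78.1610·0.896687·0.866989 = 29.694443
B₀ = V₀ − E₀ = 98.6348 − 29.694443 = 68.940357

E0=29.6944 B0=68.9404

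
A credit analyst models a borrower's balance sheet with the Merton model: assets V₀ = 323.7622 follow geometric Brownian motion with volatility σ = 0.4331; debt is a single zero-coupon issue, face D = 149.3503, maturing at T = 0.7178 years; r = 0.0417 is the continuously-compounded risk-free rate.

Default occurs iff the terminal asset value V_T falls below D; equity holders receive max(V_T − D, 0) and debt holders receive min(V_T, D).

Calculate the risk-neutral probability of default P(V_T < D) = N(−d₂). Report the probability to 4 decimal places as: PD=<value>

PD=0.0224

Work the structural quantities from V₀ = 323.7622 against face 149.3503:
d₁ = [ln(V₀/D) + (r + σ²/2)T] / (σ√T)
   = [ln(323.7622/149.3503) + (0.0417 + 0.5·0.4331²)·0.7178] / (0.4331·√0.7178)
   = [0.773715 + 0.097253] / 0.366936 = 2.373626
d₂ = d₁ − σ√T = 2.373626 − 0.366936 = 2.006690
risk-neutral PD = N(−d₂) = N(-2.006690) = 0.022391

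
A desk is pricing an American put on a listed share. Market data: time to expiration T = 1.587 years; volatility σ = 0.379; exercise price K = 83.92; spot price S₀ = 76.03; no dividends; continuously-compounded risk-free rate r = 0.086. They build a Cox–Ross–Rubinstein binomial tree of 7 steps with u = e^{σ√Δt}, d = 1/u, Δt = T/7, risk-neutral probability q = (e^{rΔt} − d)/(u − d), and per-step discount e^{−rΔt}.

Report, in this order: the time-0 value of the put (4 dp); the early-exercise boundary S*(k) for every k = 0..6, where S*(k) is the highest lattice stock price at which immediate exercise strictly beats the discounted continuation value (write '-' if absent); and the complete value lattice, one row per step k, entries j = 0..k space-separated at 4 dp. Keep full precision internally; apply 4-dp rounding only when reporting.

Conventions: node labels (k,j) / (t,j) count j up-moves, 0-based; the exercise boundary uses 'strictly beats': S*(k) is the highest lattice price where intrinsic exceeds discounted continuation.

price = 14.6770
boundary = - - 52.9957 44.2454 52.9957 63.4764 52.9957
tree:
14.6770
21.6735 8.5025
30.9243 13.5972 3.9219
39.6746 20.9775 7.0111 1.0967
46.9801 30.9243 12.2035 2.2788 0.0000
53.0794 39.6746 20.4436 4.7350 0.0000 0.0000
58.1716 46.9801 30.9243 9.8387 0.0000 0.0000 0.0000
62.4230 53.0794 39.6746 20.4436 0.0000 0.0000 0.0000 0.0000

Δt=0.22671, u=1.19777, d=0.83489, q=0.50926, disc=e^(-rΔt)=0.98069
k=7 terminal: V=max(K-S,0) → 62.4230 53.0794 39.6746 20.4436 0.0000 0.0000 0.0000 0.0000
k=6: j=0 S=25.7484 intr=58.1716 cont=56.5512 V=58.1716[EX]; j=1 S=36.9399 intr=46.9801 cont=45.3597 V=46.9801[EX]; j=2 S=52.9957 intr=30.9243 cont=29.3040 V=30.9243[EX]; j=3 S=76.0300 intr=7.8900 cont=9.8387 V=9.8387[hold]; j=4 S=109.0761 intr=0.0000 cont=0.0000 V=0.0000[hold]; j=5 S=156.4856 intr=0.0000 cont=0.0000 V=0.0000[hold]; j=6 S=224.5015 intr=0.0000 cont=0.0000 V=0.0000[hold]  S*(6)=52.9957
k=5: j=0 S=30.8406 intr=53.0794 cont=51.4590 V=53.0794[EX]; j=1 S=44.2454 intr=39.6746 cont=38.0542 V=39.6746[EX]; j=2 S=63.4764 intr=20.4436 cont=19.7964 V=20.4436[EX]; j=3 S=91.0662 intr=0.0000 cont=4.7350 V=4.7350[hold]; j=4 S=130.6478 intr=0.0000 cont=0.0000 V=0.0000[hold]; j=5 S=187.4333 intr=0.0000 cont=0.0000 V=0.0000[hold]  S*(5)=63.4764
k=4: j=0 S=36.9399 intr=46.9801 cont=45.3597 V=46.9801[EX]; j=1 S=52.9957 intr=30.9243 cont=29.3040 V=30.9243[EX]; j=2 S=76.0300 intr=7.8900 cont=12.2035 V=12.2035[hold]; j=3 S=109.0761 intr=0.0000 cont=2.2788 V=2.2788[hold]; j=4 S=156.4856 intr=0.0000 cont=0.0000 V=0.0000[hold]  S*(4)=52.9957
k=3: j=0 S=44.2454 intr=39.6746 cont=38.0542 V=39.6746[EX]; j=1 S=63.4764 intr=20.4436 cont=20.9775 V=20.9775[hold]; j=2 S=91.0662 intr=0.0000 cont=7.0111 V=7.0111[hold]; j=3 S=130.6478 intr=0.0000 cont=1.0967 V=1.0967[hold]  S*(3)=44.2454
k=2: j=0 S=52.9957 intr=30.9243 cont=29.5706 V=30.9243[EX]; j=1 S=76.0300 intr=7.8900 cont=13.5972 V=13.5972[hold]; j=2 S=109.0761 intr=0.0000 cont=3.9219 V=3.9219[hold]  S*(2)=52.9957
k=1: j=0 S=63.4764 intr=20.4436 cont=21.6735 V=21.6735[hold]; j=1 S=91.0662 intr=0.0000 cont=8.5025 V=8.5025[hold]  S*(1)=-
k=0: j=0 S=76.0300 intr=7.8900 cont=14.6770 V=14.6770[hold]  S*(0)=-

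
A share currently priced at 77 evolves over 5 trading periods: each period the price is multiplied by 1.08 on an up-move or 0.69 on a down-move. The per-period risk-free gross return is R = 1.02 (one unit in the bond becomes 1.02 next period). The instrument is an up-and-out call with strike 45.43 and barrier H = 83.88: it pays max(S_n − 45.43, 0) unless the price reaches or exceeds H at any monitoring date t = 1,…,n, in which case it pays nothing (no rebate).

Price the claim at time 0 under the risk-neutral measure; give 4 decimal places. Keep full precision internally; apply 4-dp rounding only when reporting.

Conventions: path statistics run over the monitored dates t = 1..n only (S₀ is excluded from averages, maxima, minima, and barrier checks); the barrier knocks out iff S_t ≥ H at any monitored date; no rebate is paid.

price = 3.9045

No-arbitrage gives p* = (R−d)/(u−d) = 0.8462: enumerate every path, weight its payoff by its p*-probability, and discount by R^5.
Enumerate all 2^5 = 32 price paths (U = up ×1.08, D = down ×0.69); each path with k up-moves has probability p*^k·(1−p*)^(5−k).
DDDDD: M=53.1300, payoff=0.0000, prob=0.000086
UDDDD: M=83.1600, payoff=0.0000, prob=0.000474
DUDDD: M=57.3804, payoff=0.0000, prob=0.000474
UUDDD: M=89.8128, payoff=0.0000, prob=0.002607
DDUDD: M=53.1300, payoff=0.0000, prob=0.000474
UDUDD: M=83.1600, payoff=0.0000, prob=0.002607
DUUDD: M=61.9708, payoff=0.0000, prob=0.002607
UUUDD: M=96.9978, payoff=0.0000, prob=0.014339
DDDUD: M=53.1300, payoff=0.0000, prob=0.000474
UDDUD: M=83.1600, payoff=0.0000, prob=0.002607
DUDUD: M=57.3804, payoff=0.0000, prob=0.002607
UUDUD: M=89.8128, payoff=0.0000, prob=0.014339
DDUUD: M=53.1300, payoff=0.0000, prob=0.002607
UDUUD: M=83.1600, payoff=0.7507, prob=0.014339
DUUUD: M=66.9285, payoff=0.7507, prob=0.014339
UUUUD: M=104.7576, payoff=0.0000, prob=0.078865
DDDDU: M=53.1300, payoff=0.0000, prob=0.000474
UDDDU: M=83.1600, payoff=0.0000, prob=0.002607
DUDDU: M=57.3804, payoff=0.0000, prob=0.002607
UUDDU: M=89.8128, payoff=0.0000, prob=0.014339
DDUDU: M=53.1300, payoff=0.0000, prob=0.002607
UDUDU: M=83.1600, payoff=0.7507, prob=0.014339
DUUDU: M=61.9708, payoff=0.7507, prob=0.014339
UUUDU: M=96.9978, payoff=0.0000, prob=0.078865
DDDUU: M=53.1300, payoff=0.0000, prob=0.002607
UDDUU: M=83.1600, payoff=0.7507, prob=0.014339
DUDUU: M=57.3804, payoff=0.7507, prob=0.014339
UUDUU: M=89.8128, payoff=0.0000, prob=0.078865
DDUUU: M=53.1300, payoff=0.7507, prob=0.014339
UDUUU: M=83.1600, payoff=26.8528, prob=0.078865
DUUUU: M=72.2828, payoff=26.8528, prob=0.078865
UUUUU: M=113.1383, payoff=0.0000, prob=0.433757
Price = Σ prob·payoff / R^5 = 4.310832 / 1.104081 = 3.9045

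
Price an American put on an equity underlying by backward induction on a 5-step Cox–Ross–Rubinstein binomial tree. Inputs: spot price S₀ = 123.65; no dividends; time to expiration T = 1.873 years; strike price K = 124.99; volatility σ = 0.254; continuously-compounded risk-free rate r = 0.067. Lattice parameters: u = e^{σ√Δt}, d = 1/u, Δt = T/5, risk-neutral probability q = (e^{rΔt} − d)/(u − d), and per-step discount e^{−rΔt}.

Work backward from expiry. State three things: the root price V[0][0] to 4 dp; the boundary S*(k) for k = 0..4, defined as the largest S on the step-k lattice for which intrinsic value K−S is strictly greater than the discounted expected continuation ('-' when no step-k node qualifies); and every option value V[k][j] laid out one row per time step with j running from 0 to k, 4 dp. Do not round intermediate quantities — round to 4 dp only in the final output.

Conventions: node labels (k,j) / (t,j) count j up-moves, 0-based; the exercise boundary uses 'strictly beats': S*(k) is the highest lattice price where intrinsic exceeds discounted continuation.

price = 12.4478
boundary = - - 90.6074 77.5619 90.6074
tree:
12.4478
21.0885 5.7478
34.3826 10.8710 1.6987
47.4281 19.8542 3.8084 0.0000
58.5953 34.3826 8.5384 0.0000 0.0000
68.1547 47.4281 19.1429 0.0000 0.0000 0.0000

params: Δt=0.37460 u=1.16819 d=0.85602 q=0.54263 e^(-rΔt)=0.97521
t_5 payoffs: 68.1547 47.4281 19.1429 0.0000 0.0000 0.0000
t_4: node(4,0) S=66.3947 payoff=58.5953 vs cont=55.4974 → 58.5953 [stop]  node(4,1) S=90.6074 payoff=34.3826 vs cont=31.2846 → 34.3826 [stop]  node(4,2) S=123.6500 payoff=1.3400 vs cont=8.5384 → 8.5384 [wait]  node(4,3) S=168.7426 payoff=0.0000 vs cont=0.0000 → 0.0000 [wait]  node(4,4) S=230.2794 payoff=0.0000 vs cont=0.0000 → 0.0000 [wait]  ⇒ S*(4)=90.6074
t_3: node(3,0) S=77.5619 payoff=47.4281 vs cont=44.3301 → 47.4281 [stop]  node(3,1) S=105.8471 payoff=19.1429 vs cont=19.8542 → 19.8542 [wait]  node(3,2) S=144.4473 payoff=0.0000 vs cont=3.8084 → 3.8084 [wait]  node(3,3) S=197.1242 payoff=0.0000 vs cont=0.0000 → 0.0000 [wait]  ⇒ S*(3)=77.5619
t_2: node(2,0) S=90.6074 payoff=34.3826 vs cont=31.6610 → 34.3826 [stop]  node(2,1) S=123.6500 payoff=1.3400 vs cont=10.8710 → 10.8710 [wait]  node(2,2) S=168.7426 payoff=0.0000 vs cont=1.6987 → 1.6987 [wait]  ⇒ S*(2)=90.6074
t_1: node(1,0) S=105.8471 payoff=19.1429 vs cont=21.0885 → 21.0885 [wait]  node(1,1) S=144.4473 payoff=0.0000 vs cont=5.7478 → 5.7478 [wait]  ⇒ S*(1)=-
t_0: node(0,0) S=123.6500 payoff=1.3400 vs cont=12.4478 → 12.4478 [wait]  ⇒ S*(0)=-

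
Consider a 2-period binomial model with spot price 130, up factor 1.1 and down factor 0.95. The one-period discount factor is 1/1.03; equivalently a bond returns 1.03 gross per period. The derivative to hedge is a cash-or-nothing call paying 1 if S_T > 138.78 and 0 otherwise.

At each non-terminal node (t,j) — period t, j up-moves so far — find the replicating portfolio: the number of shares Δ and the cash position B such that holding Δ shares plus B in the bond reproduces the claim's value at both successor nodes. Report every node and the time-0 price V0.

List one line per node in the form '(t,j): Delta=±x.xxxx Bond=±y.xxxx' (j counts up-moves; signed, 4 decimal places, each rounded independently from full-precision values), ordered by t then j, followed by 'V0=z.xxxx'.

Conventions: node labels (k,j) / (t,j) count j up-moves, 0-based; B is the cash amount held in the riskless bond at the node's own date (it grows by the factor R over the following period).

Since d<R<u, set p* = (R−d)/(u−d) = 0.5333; price each node as the discounted p*-expectation of its children.
At maturity the claim pays: V(2,0)=0.0000, V(2,1)=0.0000, V(2,2)=1.0000
Node (1,0) S=123.5000: V=(p*·0.0000+(1−p*)·0.0000)/1.03=0.0000; Δ=(0.0000−0.0000)/(135.8500−117.3250)=0.0000; B=V−Δ·S=0.0000
Node (1,1) S=143.0000: V=(p*·1.0000+(1−p*)·0.0000)/1.03=0.5178; Δ=(1.0000−0.0000)/(157.3000−135.8500)=0.0466; B=V−Δ·S=-6.1489
Node (0,0) S=130.0000: V=(p*·0.5178+(1−p*)·0.0000)/1.03=0.2681; Δ=(0.5178−0.0000)/(143.0000−123.5000)=0.0266; B=V−Δ·S=-3.1839
As a check, the time-0 holding Δ(0,0)·S0 + B(0,0) comes to 0.2681 — exactly V0.

(0,0): Delta=0.0266 Bond=-3.1839
(1,0): Delta=0.0000 Bond=0.0000
(1,1): Delta=0.0466 Bond=-6.1489
V0=0.2681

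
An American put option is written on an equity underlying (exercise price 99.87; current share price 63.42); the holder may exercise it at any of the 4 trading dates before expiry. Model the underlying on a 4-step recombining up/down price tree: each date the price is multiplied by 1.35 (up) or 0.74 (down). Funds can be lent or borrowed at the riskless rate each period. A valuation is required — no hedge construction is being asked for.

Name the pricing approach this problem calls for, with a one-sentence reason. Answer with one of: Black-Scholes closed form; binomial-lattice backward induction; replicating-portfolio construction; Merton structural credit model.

framework: binomial-lattice backward induction

Key observation: the put (strike 99.87 on spot 63.42) is American-style on a 4-step discrete price model, so the early-exercise decision at every node requires stepwise backward valuation — a closed form cannot price the exercise right.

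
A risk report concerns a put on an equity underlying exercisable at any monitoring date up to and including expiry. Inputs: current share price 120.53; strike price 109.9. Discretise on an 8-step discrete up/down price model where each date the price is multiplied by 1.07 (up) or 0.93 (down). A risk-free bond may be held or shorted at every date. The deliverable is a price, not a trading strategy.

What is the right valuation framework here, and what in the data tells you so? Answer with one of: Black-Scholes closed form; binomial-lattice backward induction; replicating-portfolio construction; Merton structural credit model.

Key observation: the put (strike 109.9 on spot 120.53) is American-style on a 8-step discrete price model, so the early-exercise decision at every node requires stepwise backward valuation — a closed form cannot price the exercise right.

framework: binomial-lattice backward induction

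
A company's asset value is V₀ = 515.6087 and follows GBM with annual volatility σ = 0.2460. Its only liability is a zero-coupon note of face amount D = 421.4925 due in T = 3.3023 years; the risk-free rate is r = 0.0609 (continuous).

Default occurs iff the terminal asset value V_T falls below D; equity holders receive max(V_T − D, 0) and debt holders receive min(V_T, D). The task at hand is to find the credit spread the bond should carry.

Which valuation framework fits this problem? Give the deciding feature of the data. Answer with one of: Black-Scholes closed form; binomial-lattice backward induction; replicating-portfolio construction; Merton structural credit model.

Key observation: the question is about default risk generated by asset-value dynamics against a debt face of 421.4925 — the structural framework prices exactly that.

framework: Merton structural credit model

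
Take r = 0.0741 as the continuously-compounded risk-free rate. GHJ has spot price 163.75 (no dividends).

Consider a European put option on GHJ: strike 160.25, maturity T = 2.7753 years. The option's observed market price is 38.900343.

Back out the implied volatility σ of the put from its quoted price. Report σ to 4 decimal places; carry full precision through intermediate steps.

sigma = 0.5751

At σ = 0.5751 the Black–Scholes value reproduces the quote:
σ√T = 0.5751·√2.7753 = 0.958072
d₁ = (ln(S/K) + (r+σ²/2)T) / (σ√T) = (ln(163.75/160.25) + (0.0741+0.5751²/2)·2.7753) / 0.958072 = (0.021606 + 0.664601) / 0.958072 = 0.716237
d₂ = d₁ − σ√T = 0.716237 − 0.958072 = -0.241835
e^{−rT} = 0.814118
N(−d₁) = 0.236923,  N(−d₂) = 0.595546
V = K·e^{−rT}·N(−d₂) − S·N(−d₁) = 77.696405 − 38.796062 = 38.900343 (matching the quote); vega is positive throughout, so no other σ reproduces this price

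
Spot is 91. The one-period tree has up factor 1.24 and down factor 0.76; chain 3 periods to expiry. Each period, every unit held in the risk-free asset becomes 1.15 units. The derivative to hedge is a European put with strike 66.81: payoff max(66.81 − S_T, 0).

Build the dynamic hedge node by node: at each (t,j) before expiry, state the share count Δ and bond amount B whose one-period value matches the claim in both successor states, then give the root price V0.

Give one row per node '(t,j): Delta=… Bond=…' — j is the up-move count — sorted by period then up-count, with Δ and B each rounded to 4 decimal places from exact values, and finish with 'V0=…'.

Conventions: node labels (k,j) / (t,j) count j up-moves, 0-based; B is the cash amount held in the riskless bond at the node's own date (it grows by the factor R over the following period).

(0,0): Delta=-0.0240 Bond=2.3898
(1,0): Delta=-0.1587 Bond=12.0649
(1,1): Delta=-0.0049 Bond=0.5983
(2,0): Delta=-1.0000 Bond=58.0957
(2,1): Delta=-0.0397 Bond=3.6697
(2,2): Delta=0.0000 Bond=0.0000
V0=0.2085

The replicating-portfolio and risk-neutral prices coincide; use p* = (1.15−0.76)/(1.24−0.76) = 0.8125 for the latter.
Terminal payoffs: V(3,0)=26.8632, V(3,1)=1.6336, V(3,2)=0.0000, V(3,3)=0.0000
  t=2,j=0: stock 52.5616 → up 65.1764 (V=1.6336), down 39.9468 (V=26.8632). Price 5.5341; hedge Δ=-1.0000, bond B=58.0957.
  t=2,j=1: stock 85.7584 → up 106.3404 (V=0.0000), down 65.1764 (V=1.6336). Price 0.2664; hedge Δ=-0.0397, bond B=3.6697.
  t=2,j=2: stock 139.9216 → up 173.5028 (V=0.0000), down 106.3404 (V=0.0000). Price 0.0000; hedge Δ=0.0000, bond B=0.0000.
  t=1,j=0: stock 69.1600 → up 85.7584 (V=0.2664), down 52.5616 (V=5.5341). Price 1.0905; hedge Δ=-0.1587, bond B=12.0649.
  t=1,j=1: stock 112.8400 → up 139.9216 (V=0.0000), down 85.7584 (V=0.2664). Price 0.0434; hedge Δ=-0.0049, bond B=0.5983.
  t=0,j=0: stock 91.0000 → up 112.8400 (V=0.0434), down 69.1600 (V=1.0905). Price 0.2085; hedge Δ=-0.0240, bond B=2.3898.
As a check, the time-0 holding Δ(0,0)·S0 + B(0,0) comes to 0.2085 — exactly V0.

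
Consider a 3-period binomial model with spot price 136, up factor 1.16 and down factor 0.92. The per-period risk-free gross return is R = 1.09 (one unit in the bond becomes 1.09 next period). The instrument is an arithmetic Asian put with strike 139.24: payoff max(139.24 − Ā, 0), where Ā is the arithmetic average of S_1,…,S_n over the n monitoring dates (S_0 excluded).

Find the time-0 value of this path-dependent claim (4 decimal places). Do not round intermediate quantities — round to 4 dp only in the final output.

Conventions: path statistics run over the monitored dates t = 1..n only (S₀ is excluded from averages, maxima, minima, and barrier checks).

price = 1.3551

Risk-neutral up-probability p* = (R−d)/(u−d) = (1.09−0.92)/(1.16−0.92) = 0.7083; the claim prices as the p*-weighted sum of path payoffs discounted by R^3.
Enumerate all 2^3 = 8 price paths (U = up ×1.16, D = down ×0.92); each path with k up-moves has probability p*^k·(1−p*)^(3−k).
DDD: Ā=115.3773, payoff=23.8627, prob=0.024812
UDD: Ā=145.4758, payoff=0.0000, prob=0.060258
DUD: Ā=134.5958, payoff=4.6442, prob=0.060258
UUD: Ā=169.7077, payoff=0.0000, prob=0.146340
DDU: Ā=124.5862, payoff=14.6538, prob=0.060258
UDU: Ā=157.0869, payoff=0.0000, prob=0.146340
DUU: Ā=146.2069, payoff=0.0000, prob=0.146340
UUU: Ā=184.3478, payoff=0.0000, prob=0.355396
Price = Σ prob·payoff / R^3 = 1.754934 / 1.295029 = 1.3551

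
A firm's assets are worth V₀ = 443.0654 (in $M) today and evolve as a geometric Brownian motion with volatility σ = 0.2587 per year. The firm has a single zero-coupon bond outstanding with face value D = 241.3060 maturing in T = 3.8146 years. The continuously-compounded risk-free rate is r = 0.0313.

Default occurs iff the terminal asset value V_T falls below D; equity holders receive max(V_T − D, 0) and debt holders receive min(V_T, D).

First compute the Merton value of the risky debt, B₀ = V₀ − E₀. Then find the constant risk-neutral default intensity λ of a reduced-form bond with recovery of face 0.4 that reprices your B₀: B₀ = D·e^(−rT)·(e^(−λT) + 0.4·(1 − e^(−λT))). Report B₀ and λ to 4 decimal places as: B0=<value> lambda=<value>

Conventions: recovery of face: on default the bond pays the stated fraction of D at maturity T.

Work the structural quantities from V₀ = 443.0654 against face 241.3060:
d₁ = [ln(V₀/D) + (r + σ²/2)T] / (σ√T)
   = [ln(443.0654/241.3060) + (0.0313 + 0.5·0.2587²)·3.8146] / (0.2587·√3.8146)
   = [0.607652 + 0.247044] / 0.505267 = 1.691573
d₂ = d₁ − σ√T = 1.691573 − 0.505267 = 1.186306
N(d₁) = 0.954636,  N(d₂) = 0.882249,  e^(−rT) = 0.887455
E₀ = V₀·N(d₁) − D·e^(−rT)·N(d₂)
   = 443.0654·0.954636 − 241.3060·0.887455·0.882249 = 234.034113
B₀ = V₀ − E₀ = 443.0654 − 234.034113 = 209.031287
e^(−λT) = (B₀·e^(rT)/D − 0.4)/(1 − 0.4) = (209.0313·1.126817/241.3060 − 0.4)/0.6 = 0.96017542
λ = −ln(0.96017542)/3.8146 = 0.010654

B0=209.0313 lambda=0.0107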